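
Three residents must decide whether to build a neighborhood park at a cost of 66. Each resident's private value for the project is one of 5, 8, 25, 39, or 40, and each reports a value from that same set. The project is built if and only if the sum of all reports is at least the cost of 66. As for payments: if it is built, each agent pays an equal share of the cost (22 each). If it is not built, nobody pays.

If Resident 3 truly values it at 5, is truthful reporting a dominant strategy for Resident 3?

Yes

Check each profile of the others' reports and compare truth against every alternative report.
Others report (25, 39): truth gives -17, best alternative gives -17.
Others report (25, 40): truth gives -17, best alternative gives -17.
Others report (39, 25): truth gives -17, best alternative gives -17.
Others report (39, 39): truth gives -17, best alternative gives -17.
Others report (39, 40): truth gives -17, best alternative gives -17.
Others report (40, 25): truth gives -17, best alternative gives -17.
(Remaining 19 profiles checked similarly; truth is weakly best in each.)
In every case the truthful report is at least as good as any alternative, so it is a dominant strategy.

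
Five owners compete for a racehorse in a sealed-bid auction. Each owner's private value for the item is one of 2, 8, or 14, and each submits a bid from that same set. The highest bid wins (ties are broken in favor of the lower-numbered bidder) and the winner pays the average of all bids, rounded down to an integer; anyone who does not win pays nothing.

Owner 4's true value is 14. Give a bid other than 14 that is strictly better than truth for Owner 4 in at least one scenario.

Suppose Owner 1 bids 2, Owner 2 bids 2, Owner 3 bids 2 and Owner 5 bids 2.
Bid 14: wins, pays 4, utility 14 - 4 = 10.
Bid 8: wins, pays 3, utility 14 - 3 = 11.
So bidding 8 beats truth here (11 > 10).

8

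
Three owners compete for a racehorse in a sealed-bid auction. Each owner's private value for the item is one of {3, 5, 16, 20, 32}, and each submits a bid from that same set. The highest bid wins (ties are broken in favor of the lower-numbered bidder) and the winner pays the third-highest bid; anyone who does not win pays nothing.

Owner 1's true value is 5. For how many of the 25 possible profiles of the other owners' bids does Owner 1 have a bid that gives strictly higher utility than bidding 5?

6

Others bid (3, 16): truth gives 0; bid 16 gives 2 > 0. Violating.
Others bid (3, 20): truth gives 0; bid 20 gives 2 > 0. Violating.
Others bid (3, 32): truth gives 0; bid 32 gives 2 > 0. Violating.
Others bid (16, 3): truth gives 0; bid 16 gives 2 > 0. Violating.
Others bid (3, 3): truth gives 2; no alternative beats it.
Others bid (3, 5): truth gives 2; no alternative beats it.
(Checking all 25 profiles: 6 have a profitable deviation, 19 do not.)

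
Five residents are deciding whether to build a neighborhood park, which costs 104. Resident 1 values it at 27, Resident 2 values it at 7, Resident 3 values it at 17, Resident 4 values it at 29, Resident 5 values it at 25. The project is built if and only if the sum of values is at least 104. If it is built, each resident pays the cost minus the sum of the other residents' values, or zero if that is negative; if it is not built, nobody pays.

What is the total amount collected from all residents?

Total value 105 ≥ cost 104, so it is built.
Resident 1: others sum to 78; max(0, 104 - 78) = 26.
Resident 2: others sum to 98; max(0, 104 - 98) = 6.
Resident 3: others sum to 88; max(0, 104 - 88) = 16.
Resident 4: others sum to 76; max(0, 104 - 76) = 28.
Resident 5: others sum to 80; max(0, 104 - 80) = 24.
Total collected = 26 + 6 + 16 + 28 + 24 = 100.

100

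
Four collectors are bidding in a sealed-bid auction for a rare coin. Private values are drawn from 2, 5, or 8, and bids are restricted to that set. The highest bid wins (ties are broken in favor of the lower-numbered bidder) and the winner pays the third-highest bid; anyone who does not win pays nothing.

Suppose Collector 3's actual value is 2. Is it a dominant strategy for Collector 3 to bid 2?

Check each profile of the others' bids and compare truth against every alternative bid.
Others bid (2, 2, 2): truth gives 0, best alternative gives 0.
Others bid (2, 2, 5): truth gives 0, best alternative gives 0.
Others bid (2, 2, 8): truth gives 0, best alternative gives 0.
Others bid (2, 5, 2): truth gives 0, best alternative gives 0.
Others bid (2, 5, 5): truth gives 0, best alternative gives 0.
Others bid (2, 5, 8): truth gives 0, best alternative gives 0.
(Remaining 21 profiles checked similarly; truth is weakly best in each.)
In every case the truthful bid is at least as good as any alternative, so it is a dominant strategy.

Yes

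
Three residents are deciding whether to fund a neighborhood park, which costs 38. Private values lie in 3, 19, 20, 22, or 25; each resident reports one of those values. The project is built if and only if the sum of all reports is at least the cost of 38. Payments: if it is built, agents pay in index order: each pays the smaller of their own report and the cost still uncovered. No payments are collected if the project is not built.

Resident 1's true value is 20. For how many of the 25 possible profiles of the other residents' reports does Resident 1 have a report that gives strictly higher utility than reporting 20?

24

Others report (3, 19): truth gives 0; report 19 gives 1 > 0. Violating.
Others report (3, 20): truth gives 0; report 19 gives 1 > 0. Violating.
Others report (3, 22): truth gives 0; report 19 gives 1 > 0. Violating.
Others report (3, 25): truth gives 0; report 19 gives 1 > 0. Violating.
Others report (3, 3): truth gives 0; no alternative beats it.
(Checking all 25 profiles: 24 have a profitable deviation, 1 does not.)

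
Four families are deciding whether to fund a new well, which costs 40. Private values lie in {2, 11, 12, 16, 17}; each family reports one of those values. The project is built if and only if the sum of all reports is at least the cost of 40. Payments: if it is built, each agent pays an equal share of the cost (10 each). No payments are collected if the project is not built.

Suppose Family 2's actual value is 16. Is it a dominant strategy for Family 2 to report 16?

Check each profile of the others' reports and compare truth against every alternative report.
Others report (2, 11, 11): truth gives 6, best alternative gives 6.
Others report (2, 11, 12): truth gives 6, best alternative gives 6.
Others report (2, 11, 16): truth gives 6, best alternative gives 6.
Others report (2, 11, 17): truth gives 6, best alternative gives 6.
Others report (2, 12, 11): truth gives 6, best alternative gives 6.
Others report (2, 12, 12): truth gives 6, best alternative gives 6.
(Remaining 119 profiles checked similarly; truth is weakly best in each.)
In every case the truthful report is at least as good as any alternative, so it is a dominant strategy.

Yes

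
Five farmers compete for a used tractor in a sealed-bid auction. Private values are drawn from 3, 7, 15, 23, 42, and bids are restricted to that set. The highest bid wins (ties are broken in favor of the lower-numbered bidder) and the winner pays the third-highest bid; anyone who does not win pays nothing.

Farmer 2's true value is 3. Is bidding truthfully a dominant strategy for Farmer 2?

Yes

Check each profile of the others' bids and compare truth against every alternative bid.
Others bid (3, 3, 7, 7): truth gives 0, best alternative gives -4.
Others bid (3, 7, 3, 7): truth gives 0, best alternative gives -4.
Others bid (3, 7, 7, 3): truth gives 0, best alternative gives -4.
Others bid (3, 7, 7, 7): truth gives 0, best alternative gives -4.
Others bid (3, 3, 3, 3): truth gives 0, best alternative gives 0.
Others bid (3, 3, 3, 7): truth gives 0, best alternative gives 0.
(Remaining 619 profiles checked similarly; truth is weakly best in each.)
In every case the truthful bid is at least as good as any alternative, so it is a dominant strategy.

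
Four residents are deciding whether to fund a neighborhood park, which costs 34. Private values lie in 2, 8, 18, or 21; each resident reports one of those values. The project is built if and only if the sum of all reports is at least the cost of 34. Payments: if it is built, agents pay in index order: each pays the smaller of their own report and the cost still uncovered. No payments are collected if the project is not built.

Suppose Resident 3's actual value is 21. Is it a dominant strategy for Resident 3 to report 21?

Consider the case where Resident 1 reports 2, Resident 2 reports 2 and Resident 4 reports 18.
Truthful report 21: project built, pays 21, utility 21 - 21 = 0.
Report 18 instead: project built, pays 18, utility 21 - 18 = 3.
Since 3 > 0, reporting 18 is strictly better here, so truthful reporting is not dominant.

No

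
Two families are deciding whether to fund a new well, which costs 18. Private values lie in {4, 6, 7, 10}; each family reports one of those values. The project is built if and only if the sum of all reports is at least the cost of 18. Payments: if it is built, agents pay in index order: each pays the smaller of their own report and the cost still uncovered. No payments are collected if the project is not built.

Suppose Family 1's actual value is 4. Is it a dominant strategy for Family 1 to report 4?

Yes

Check each profile of the others' reports and compare truth against every alternative report.
Others report (4): truth gives 0, best alternative gives 0.
Others report (6): truth gives 0, best alternative gives 0.
Others report (7): truth gives 0, best alternative gives 0.
Others report (10): truth gives 0, best alternative gives 0.
In every case the truthful report is at least as good as any alternative, so it is a dominant strategy.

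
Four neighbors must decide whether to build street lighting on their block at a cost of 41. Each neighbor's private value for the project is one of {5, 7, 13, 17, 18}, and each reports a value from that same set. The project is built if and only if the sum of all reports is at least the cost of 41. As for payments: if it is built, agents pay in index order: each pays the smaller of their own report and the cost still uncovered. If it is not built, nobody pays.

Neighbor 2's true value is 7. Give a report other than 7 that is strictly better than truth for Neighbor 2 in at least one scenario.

Suppose Neighbor 1 reports 5, Neighbor 3 reports 13 and Neighbor 4 reports 18.
Report 7: project built, pays 7, utility 7 - 7 = 0.
Report 5: project built, pays 5, utility 7 - 5 = 2.
So reporting 5 beats truth here (2 > 0).

5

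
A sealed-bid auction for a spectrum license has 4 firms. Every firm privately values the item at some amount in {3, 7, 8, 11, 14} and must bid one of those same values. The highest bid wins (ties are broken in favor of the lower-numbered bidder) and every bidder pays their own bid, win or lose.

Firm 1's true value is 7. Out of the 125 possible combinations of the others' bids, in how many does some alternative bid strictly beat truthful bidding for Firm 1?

118

Others bid (3, 3, 3): truth gives 0; bid 3 gives 4 > 0. Violating.
Others bid (3, 3, 8): truth gives -7; bid 8 gives -1 > -7. Violating.
Others bid (3, 3, 11): truth gives -7; bid 3 gives -3 > -7. Violating.
Others bid (3, 3, 14): truth gives -7; bid 3 gives -3 > -7. Violating.
Others bid (3, 3, 7): truth gives 0; no alternative beats it.
Others bid (3, 7, 3): truth gives 0; no alternative beats it.
(Checking all 125 profiles: 118 have a profitable deviation, 7 do not.)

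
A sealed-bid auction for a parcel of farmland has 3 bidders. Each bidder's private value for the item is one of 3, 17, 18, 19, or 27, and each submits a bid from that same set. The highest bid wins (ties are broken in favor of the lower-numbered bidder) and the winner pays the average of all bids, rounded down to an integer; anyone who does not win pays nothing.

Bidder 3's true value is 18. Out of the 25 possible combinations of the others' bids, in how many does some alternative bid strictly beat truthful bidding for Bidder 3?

5

Others bid (3, 3): truth gives 10; bid 17 gives 11 > 10. Violating.
Others bid (3, 18): truth gives 0; bid 19 gives 5 > 0. Violating.
Others bid (3, 19): truth gives 0; bid 27 gives 2 > 0. Violating.
Others bid (18, 3): truth gives 0; bid 19 gives 5 > 0. Violating.
Others bid (3, 17): truth gives 6; no alternative beats it.
Others bid (3, 27): truth gives 0; no alternative beats it.
(Checking all 25 profiles: 5 have a profitable deviation, 20 do not.)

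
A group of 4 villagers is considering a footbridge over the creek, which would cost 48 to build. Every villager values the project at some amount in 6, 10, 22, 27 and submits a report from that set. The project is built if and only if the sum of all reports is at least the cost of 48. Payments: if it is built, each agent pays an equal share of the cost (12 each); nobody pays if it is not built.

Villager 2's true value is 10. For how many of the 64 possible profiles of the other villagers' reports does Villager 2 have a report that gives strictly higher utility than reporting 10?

9

Others report (6, 6, 27): truth gives -2; report 6 gives 0 > -2. Violating.
Others report (6, 10, 22): truth gives -2; report 6 gives 0 > -2. Violating.
Others report (6, 22, 10): truth gives -2; report 6 gives 0 > -2. Violating.
Others report (6, 27, 6): truth gives -2; report 6 gives 0 > -2. Violating.
Others report (6, 6, 6): truth gives 0; no alternative beats it.
Others report (6, 6, 10): truth gives 0; no alternative beats it.
(Checking all 64 profiles: 9 have a profitable deviation, 55 do not.)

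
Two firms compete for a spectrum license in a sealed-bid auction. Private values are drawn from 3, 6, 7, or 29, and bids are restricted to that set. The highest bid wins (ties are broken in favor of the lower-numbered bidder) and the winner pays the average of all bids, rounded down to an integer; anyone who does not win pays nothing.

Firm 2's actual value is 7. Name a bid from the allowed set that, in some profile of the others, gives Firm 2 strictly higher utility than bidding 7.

6

Suppose Firm 1 bids 3.
Bid 7: wins, pays 5, utility 7 - 5 = 2.
Bid 6: wins, pays 4, utility 7 - 4 = 3.
So bidding 6 beats truth here (3 > 2).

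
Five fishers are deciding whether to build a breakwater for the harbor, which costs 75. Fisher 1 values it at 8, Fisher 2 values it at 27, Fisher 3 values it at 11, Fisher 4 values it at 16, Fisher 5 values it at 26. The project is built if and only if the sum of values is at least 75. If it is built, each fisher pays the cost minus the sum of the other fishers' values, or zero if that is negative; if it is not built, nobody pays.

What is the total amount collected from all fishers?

30

Total value 88 ≥ cost 75, so it is built.
Fisher 1: others sum to 80; max(0, 75 - 80) = 0.
Fisher 2: others sum to 61; max(0, 75 - 61) = 14.
Fisher 3: others sum to 77; max(0, 75 - 77) = 0.
Fisher 4: others sum to 72; max(0, 75 - 72) = 3.
Fisher 5: others sum to 62; max(0, 75 - 62) = 13.
Total collected = 0 + 14 + 0 + 3 + 13 = 30.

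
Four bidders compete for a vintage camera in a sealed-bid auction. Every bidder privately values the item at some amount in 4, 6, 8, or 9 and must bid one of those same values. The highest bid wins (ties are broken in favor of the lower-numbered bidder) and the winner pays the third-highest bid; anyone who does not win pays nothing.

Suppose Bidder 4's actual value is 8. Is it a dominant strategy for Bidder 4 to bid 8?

Consider the case where Bidder 1 bids 4, Bidder 2 bids 4 and Bidder 3 bids 8.
Truthful bid 8: loses, pays 0, utility 0.
Bid 9 instead: wins, pays 4, utility 8 - 4 = 4.
Since 4 > 0, bidding 9 is strictly better here, so truthful bidding is not dominant.

No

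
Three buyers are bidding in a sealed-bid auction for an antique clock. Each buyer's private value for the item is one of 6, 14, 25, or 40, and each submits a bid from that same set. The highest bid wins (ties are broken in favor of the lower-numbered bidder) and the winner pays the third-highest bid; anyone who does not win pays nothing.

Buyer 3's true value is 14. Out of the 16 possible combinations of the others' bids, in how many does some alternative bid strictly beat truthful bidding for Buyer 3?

4

Others bid (6, 14): truth gives 0; bid 25 gives 8 > 0. Violating.
Others bid (6, 25): truth gives 0; bid 40 gives 8 > 0. Violating.
Others bid (14, 6): truth gives 0; bid 25 gives 8 > 0. Violating.
Others bid (25, 6): truth gives 0; bid 40 gives 8 > 0. Violating.
Others bid (6, 6): truth gives 8; no alternative beats it.
Others bid (6, 40): truth gives 0; no alternative beats it.
(Checking all 16 profiles: 4 have a profitable deviation, 12 do not.)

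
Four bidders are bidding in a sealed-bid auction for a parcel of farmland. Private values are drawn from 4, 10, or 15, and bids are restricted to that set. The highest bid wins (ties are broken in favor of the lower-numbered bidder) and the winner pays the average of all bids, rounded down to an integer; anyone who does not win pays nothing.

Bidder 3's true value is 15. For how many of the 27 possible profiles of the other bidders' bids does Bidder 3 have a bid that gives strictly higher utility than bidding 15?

2

Others bid (4, 4, 4): truth gives 9; bid 10 gives 10 > 9. Violating.
Others bid (4, 4, 10): truth gives 7; bid 10 gives 8 > 7. Violating.
Others bid (4, 4, 15): truth gives 6; no alternative beats it.
Others bid (4, 10, 4): truth gives 7; no alternative beats it.
(Checking all 27 profiles: 2 have a profitable deviation, 25 do not.)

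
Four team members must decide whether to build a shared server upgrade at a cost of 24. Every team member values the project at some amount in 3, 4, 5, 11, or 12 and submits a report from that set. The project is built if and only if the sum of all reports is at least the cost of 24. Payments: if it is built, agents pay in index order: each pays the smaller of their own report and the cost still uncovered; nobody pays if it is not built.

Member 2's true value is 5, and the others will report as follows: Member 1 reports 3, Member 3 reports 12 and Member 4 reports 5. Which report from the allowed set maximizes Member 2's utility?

Report 3: project not built, utility 0.
Report 4: project built, pays 4, utility 5 - 4 = 1.
Report 5: project built, pays 5, utility 5 - 5 = 0.
Report 11: project built, pays 11, utility 5 - 11 = -6.
Report 12: project built, pays 12, utility 5 - 12 = -7.
The best choice is 4 with utility 1.

4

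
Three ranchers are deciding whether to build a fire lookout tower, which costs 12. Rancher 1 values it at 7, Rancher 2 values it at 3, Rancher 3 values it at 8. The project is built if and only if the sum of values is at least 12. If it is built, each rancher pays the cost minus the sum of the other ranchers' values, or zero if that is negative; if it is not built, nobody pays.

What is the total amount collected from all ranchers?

Total value 18 ≥ cost 12, so it is built.
Rancher 1: others sum to 11; max(0, 12 - 11) = 1.
Rancher 2: others sum to 15; max(0, 12 - 15) = 0.
Rancher 3: others sum to 10; max(0, 12 - 10) = 2.
Total collected = 1 + 0 + 2 = 3.

3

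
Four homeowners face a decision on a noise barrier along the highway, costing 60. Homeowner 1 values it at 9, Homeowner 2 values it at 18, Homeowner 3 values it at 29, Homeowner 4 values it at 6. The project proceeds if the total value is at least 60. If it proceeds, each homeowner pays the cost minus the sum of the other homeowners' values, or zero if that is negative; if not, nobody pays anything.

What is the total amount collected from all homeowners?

Total value 62 ≥ cost 60, so it is built.
Homeowner 1: others sum to 53; max(0, 60 - 53) = 7.
Homeowner 2: others sum to 44; max(0, 60 - 44) = 16.
Homeowner 3: others sum to 33; max(0, 60 - 33) = 27.
Homeowner 4: others sum to 56; max(0, 60 - 56) = 4.
Total collected = 7 + 16 + 27 + 4 = 54.

54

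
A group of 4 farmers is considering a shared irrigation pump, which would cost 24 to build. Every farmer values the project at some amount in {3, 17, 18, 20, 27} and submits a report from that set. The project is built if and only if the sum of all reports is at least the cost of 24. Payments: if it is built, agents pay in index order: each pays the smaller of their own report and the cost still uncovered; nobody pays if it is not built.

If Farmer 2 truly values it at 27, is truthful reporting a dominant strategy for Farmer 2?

No

Consider the case where Farmer 1 reports 3, Farmer 3 reports 3 and Farmer 4 reports 3.
Truthful report 27: project built, pays 21, utility 27 - 21 = 6.
Report 17 instead: project built, pays 17, utility 27 - 17 = 10.
Since 10 > 6, reporting 17 is strictly better here, so truthful reporting is not dominant.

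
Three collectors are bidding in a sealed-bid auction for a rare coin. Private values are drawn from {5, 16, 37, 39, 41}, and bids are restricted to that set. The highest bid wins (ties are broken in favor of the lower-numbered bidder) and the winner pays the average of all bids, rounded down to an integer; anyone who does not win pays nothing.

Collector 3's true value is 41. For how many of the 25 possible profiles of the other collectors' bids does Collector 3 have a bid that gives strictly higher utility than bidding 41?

7

Others bid (5, 5): truth gives 24; bid 16 gives 33 > 24. Violating.
Others bid (5, 16): truth gives 21; bid 37 gives 22 > 21. Violating.
Others bid (16, 5): truth gives 21; bid 37 gives 22 > 21. Violating.
Others bid (16, 16): truth gives 17; bid 37 gives 18 > 17. Violating.
Others bid (5, 37): truth gives 14; no alternative beats it.
Others bid (5, 39): truth gives 13; no alternative beats it.
(Checking all 25 profiles: 7 have a profitable deviation, 18 do not.)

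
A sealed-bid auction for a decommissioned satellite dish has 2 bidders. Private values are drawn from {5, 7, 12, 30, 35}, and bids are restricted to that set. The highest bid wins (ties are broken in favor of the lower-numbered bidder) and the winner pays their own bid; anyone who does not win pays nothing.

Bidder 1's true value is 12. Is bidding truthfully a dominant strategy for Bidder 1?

No

Consider the case where Bidder 2 bids 5.
Truthful bid 12: wins, pays 12, utility 12 - 12 = 0.
Bid 5 instead: wins, pays 5, utility 12 - 5 = 7.
Since 7 > 0, bidding 5 is strictly better here, so truthful bidding is not dominant.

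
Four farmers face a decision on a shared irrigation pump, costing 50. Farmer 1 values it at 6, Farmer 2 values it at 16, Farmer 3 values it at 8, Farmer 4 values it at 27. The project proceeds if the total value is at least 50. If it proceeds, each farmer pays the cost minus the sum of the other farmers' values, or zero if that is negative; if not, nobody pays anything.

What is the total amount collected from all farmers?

Total value 57 ≥ cost 50, so it is built.
Farmer 1: others sum to 51; max(0, 50 - 51) = 0.
Farmer 2: others sum to 41; max(0, 50 - 41) = 9.
Farmer 3: others sum to 49; max(0, 50 - 49) = 1.
Farmer 4: others sum to 30; max(0, 50 - 30) = 20.
Total collected = 0 + 9 + 1 + 20 = 30.

30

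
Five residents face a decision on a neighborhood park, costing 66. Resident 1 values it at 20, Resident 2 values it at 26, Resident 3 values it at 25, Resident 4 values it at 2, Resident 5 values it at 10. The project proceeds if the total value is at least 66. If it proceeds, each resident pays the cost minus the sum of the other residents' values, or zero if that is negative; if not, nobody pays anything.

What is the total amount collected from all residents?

20

Total value 83 ≥ cost 66, so it is built.
Resident 1: others sum to 63; max(0, 66 - 63) = 3.
Resident 2: others sum to 57; max(0, 66 - 57) = 9.
Resident 3: others sum to 58; max(0, 66 - 58) = 8.
Resident 4: others sum to 81; max(0, 66 - 81) = 0.
Resident 5: others sum to 73; max(0, 66 - 73) = 0.
Total collected = 3 + 9 + 8 + 0 + 0 = 20.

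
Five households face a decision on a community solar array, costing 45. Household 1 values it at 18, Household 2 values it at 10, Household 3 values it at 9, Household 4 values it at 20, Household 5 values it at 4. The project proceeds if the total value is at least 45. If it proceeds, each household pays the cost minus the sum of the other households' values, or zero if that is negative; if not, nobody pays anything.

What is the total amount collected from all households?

6

Total value 61 ≥ cost 45, so it is built.
Household 1: others sum to 43; max(0, 45 - 43) = 2.
Household 2: others sum to 51; max(0, 45 - 51) = 0.
Household 3: others sum to 52; max(0, 45 - 52) = 0.
Household 4: others sum to 41; max(0, 45 - 41) = 4.
Household 5: others sum to 57; max(0, 45 - 57) = 0.
Total collected = 2 + 0 + 0 + 4 + 0 = 6.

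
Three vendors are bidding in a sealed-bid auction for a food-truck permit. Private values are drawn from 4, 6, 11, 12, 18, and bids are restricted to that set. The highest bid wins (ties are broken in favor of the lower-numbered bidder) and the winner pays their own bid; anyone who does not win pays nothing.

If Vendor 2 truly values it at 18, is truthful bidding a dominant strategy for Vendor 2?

No

Consider the case where Vendor 1 bids 4 and Vendor 3 bids 4.
Truthful bid 18: wins, pays 18, utility 18 - 18 = 0.
Bid 6 instead: wins, pays 6, utility 18 - 6 = 12.
Since 12 > 0, bidding 6 is strictly better here, so truthful bidding is not dominant.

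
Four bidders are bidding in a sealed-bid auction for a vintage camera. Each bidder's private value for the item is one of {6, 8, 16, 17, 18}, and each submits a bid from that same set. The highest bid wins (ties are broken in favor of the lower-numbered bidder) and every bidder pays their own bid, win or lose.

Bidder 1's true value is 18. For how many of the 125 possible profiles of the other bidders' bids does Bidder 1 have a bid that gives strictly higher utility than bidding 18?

64

Others bid (6, 6, 6): truth gives 0; bid 6 gives 12 > 0. Violating.
Others bid (6, 6, 8): truth gives 0; bid 8 gives 10 > 0. Violating.
Others bid (6, 6, 16): truth gives 0; bid 16 gives 2 > 0. Violating.
Others bid (6, 6, 17): truth gives 0; bid 17 gives 1 > 0. Violating.
Others bid (6, 6, 18): truth gives 0; no alternative beats it.
Others bid (6, 8, 18): truth gives 0; no alternative beats it.
(Checking all 125 profiles: 64 have a profitable deviation, 61 do not.)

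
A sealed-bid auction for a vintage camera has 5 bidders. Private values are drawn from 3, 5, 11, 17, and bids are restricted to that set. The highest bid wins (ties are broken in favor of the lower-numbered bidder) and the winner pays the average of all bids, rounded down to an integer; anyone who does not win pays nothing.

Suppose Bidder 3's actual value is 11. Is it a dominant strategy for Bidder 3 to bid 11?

No

Consider the case where Bidder 1 bids 3, Bidder 2 bids 3, Bidder 4 bids 3 and Bidder 5 bids 3.
Truthful bid 11: wins, pays 4, utility 11 - 4 = 7.
Bid 5 instead: wins, pays 3, utility 11 - 3 = 8.
Since 8 > 7, bidding 5 is strictly better here, so truthful bidding is not dominant.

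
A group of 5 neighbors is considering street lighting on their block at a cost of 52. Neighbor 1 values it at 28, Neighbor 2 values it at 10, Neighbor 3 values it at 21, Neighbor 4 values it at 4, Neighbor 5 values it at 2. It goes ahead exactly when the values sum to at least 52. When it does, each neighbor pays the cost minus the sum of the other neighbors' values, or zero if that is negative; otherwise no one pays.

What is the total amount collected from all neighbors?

Total value 65 ≥ cost 52, so it is built.
Neighbor 1: others sum to 37; max(0, 52 - 37) = 15.
Neighbor 2: others sum to 55; max(0, 52 - 55) = 0.
Neighbor 3: others sum to 44; max(0, 52 - 44) = 8.
Neighbor 4: others sum to 61; max(0, 52 - 61) = 0.
Neighbor 5: others sum to 63; max(0, 52 - 63) = 0.
Total collected = 15 + 0 + 8 + 0 + 0 = 23.

23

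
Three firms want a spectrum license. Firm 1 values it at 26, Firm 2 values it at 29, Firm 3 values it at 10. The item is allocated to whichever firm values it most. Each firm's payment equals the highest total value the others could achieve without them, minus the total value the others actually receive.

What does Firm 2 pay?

Firm 2 has the highest value and receives the item.
Without Firm 2, the item would go to the next-highest value, 26, so the others could achieve 26.
With Firm 2 present and winning, the others receive nothing, so their total is 0.
Payment = 26 - 0 = 26.

26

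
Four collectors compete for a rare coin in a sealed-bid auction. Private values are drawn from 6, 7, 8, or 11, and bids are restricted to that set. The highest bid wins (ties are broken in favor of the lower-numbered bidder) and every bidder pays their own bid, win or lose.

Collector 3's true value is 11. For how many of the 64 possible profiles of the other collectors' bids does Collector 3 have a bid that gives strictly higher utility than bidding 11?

Others bid (6, 6, 6): truth gives 0; bid 7 gives 4 > 0. Violating.
Others bid (6, 6, 7): truth gives 0; bid 7 gives 4 > 0. Violating.
Others bid (6, 6, 8): truth gives 0; bid 8 gives 3 > 0. Violating.
Others bid (6, 7, 6): truth gives 0; bid 8 gives 3 > 0. Violating.
Others bid (6, 6, 11): truth gives 0; no alternative beats it.
Others bid (6, 7, 11): truth gives 0; no alternative beats it.
(Checking all 64 profiles: 40 have a profitable deviation, 24 do not.)

40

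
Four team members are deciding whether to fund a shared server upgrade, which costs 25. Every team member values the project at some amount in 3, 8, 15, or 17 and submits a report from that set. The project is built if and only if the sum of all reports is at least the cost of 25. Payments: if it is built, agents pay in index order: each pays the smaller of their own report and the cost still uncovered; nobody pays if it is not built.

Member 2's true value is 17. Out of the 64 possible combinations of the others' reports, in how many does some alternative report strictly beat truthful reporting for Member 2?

Others report (3, 3, 8): truth gives 0; report 15 gives 2 > 0. Violating.
Others report (3, 3, 15): truth gives 0; report 8 gives 9 > 0. Violating.
Others report (3, 3, 17): truth gives 0; report 3 gives 14 > 0. Violating.
Others report (3, 8, 3): truth gives 0; report 15 gives 2 > 0. Violating.
Others report (3, 3, 3): truth gives 0; no alternative beats it.
(Checking all 64 profiles: 63 have a profitable deviation, 1 does not.)

63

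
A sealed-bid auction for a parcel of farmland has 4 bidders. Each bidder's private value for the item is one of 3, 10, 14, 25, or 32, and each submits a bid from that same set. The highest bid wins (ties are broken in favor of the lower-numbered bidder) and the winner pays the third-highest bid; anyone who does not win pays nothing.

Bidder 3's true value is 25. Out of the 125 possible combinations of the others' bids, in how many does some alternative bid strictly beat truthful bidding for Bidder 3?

Others bid (3, 3, 32): truth gives 0; bid 32 gives 22 > 0. Violating.
Others bid (3, 10, 32): truth gives 0; bid 32 gives 15 > 0. Violating.
Others bid (3, 14, 32): truth gives 0; bid 32 gives 11 > 0. Violating.
Others bid (3, 25, 3): truth gives 0; bid 32 gives 22 > 0. Violating.
Others bid (3, 3, 3): truth gives 22; no alternative beats it.
Others bid (3, 3, 10): truth gives 22; no alternative beats it.
(Checking all 125 profiles: 27 have a profitable deviation, 98 do not.)

27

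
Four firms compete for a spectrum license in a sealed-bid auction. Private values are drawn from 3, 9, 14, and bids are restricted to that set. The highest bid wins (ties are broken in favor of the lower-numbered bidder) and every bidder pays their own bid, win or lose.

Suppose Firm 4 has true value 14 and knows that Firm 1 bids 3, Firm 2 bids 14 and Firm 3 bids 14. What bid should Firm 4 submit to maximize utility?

3

Bid 3: loses but pays 3, utility -3.
Bid 9: loses but pays 9, utility -9.
Bid 14: loses but pays 14, utility -14.
The best choice is 3 with utility -3.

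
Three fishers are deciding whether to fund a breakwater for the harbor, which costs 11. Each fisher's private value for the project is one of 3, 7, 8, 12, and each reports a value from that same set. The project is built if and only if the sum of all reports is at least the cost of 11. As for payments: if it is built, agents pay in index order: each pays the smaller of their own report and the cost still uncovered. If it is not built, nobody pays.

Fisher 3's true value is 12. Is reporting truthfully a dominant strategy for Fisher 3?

Check each profile of the others' reports and compare truth against every alternative report.
Others report (3, 8): truth gives 12, best alternative gives 12.
Others report (3, 12): truth gives 12, best alternative gives 12.
Others report (7, 7): truth gives 12, best alternative gives 12.
Others report (7, 8): truth gives 12, best alternative gives 12.
Others report (7, 12): truth gives 12, best alternative gives 12.
Others report (8, 3): truth gives 12, best alternative gives 12.
(Remaining 10 profiles checked similarly; truth is weakly best in each.)
In every case the truthful report is at least as good as any alternative, so it is a dominant strategy.

Yes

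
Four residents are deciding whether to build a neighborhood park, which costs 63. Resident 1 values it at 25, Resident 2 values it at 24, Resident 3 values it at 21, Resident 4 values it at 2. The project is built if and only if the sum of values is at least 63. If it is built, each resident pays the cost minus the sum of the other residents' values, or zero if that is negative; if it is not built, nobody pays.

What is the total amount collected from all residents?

Total value 72 ≥ cost 63, so it is built.
Resident 1: others sum to 47; max(0, 63 - 47) = 16.
Resident 2: others sum to 48; max(0, 63 - 48) = 15.
Resident 3: others sum to 51; max(0, 63 - 51) = 12.
Resident 4: others sum to 70; max(0, 63 - 70) = 0.
Total collected = 16 + 15 + 12 + 0 = 43.

43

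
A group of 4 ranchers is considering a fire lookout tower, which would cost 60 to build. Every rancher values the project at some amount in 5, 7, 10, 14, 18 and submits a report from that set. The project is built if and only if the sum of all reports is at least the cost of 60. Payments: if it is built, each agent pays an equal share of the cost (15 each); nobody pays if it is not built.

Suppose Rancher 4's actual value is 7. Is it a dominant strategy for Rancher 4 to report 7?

No

Consider the case where Rancher 1 reports 18, Rancher 2 reports 18 and Rancher 3 reports 18.
Truthful report 7: project built, pays 15, utility 7 - 15 = -8.
Report 5 instead: project not built, utility 0.
Since 0 > -8, reporting 5 is strictly better here, so truthful reporting is not dominant.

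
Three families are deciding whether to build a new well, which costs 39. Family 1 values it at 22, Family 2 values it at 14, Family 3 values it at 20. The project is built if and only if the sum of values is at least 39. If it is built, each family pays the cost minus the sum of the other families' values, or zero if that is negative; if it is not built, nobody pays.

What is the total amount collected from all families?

8

Total value 56 ≥ cost 39, so it is built.
Family 1: others sum to 34; max(0, 39 - 34) = 5.
Family 2: others sum to 42; max(0, 39 - 42) = 0.
Family 3: others sum to 36; max(0, 39 - 36) = 3.
Total collected = 5 + 0 + 3 = 8.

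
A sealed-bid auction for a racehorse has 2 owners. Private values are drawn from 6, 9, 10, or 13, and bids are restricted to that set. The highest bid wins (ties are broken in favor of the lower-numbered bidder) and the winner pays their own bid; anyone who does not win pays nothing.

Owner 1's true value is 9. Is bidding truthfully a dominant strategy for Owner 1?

No

Consider the case where Owner 2 bids 6.
Truthful bid 9: wins, pays 9, utility 9 - 9 = 0.
Bid 6 instead: wins, pays 6, utility 9 - 6 = 3.
Since 3 > 0, bidding 6 is strictly better here, so truthful bidding is not dominant.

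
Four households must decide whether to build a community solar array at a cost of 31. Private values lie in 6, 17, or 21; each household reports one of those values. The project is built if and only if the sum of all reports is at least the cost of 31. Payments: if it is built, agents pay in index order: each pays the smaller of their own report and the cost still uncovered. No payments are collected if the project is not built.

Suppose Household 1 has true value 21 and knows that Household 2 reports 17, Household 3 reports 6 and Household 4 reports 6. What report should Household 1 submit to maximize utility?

6

Report 6: project built, pays 6, utility 21 - 6 = 15.
Report 17: project built, pays 17, utility 21 - 17 = 4.
Report 21: project built, pays 21, utility 21 - 21 = 0.
The best choice is 6 with utility 15.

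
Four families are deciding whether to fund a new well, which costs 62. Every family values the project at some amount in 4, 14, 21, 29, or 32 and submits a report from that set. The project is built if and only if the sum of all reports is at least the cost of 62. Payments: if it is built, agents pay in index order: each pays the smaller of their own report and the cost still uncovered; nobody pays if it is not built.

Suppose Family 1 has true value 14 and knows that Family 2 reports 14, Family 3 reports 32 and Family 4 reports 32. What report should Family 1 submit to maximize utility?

4

Report 4: project built, pays 4, utility 14 - 4 = 10.
Report 14: project built, pays 14, utility 14 - 14 = 0.
Report 21: project built, pays 21, utility 14 - 21 = -7.
Report 29: project built, pays 29, utility 14 - 29 = -15.
Report 32: project built, pays 32, utility 14 - 32 = -18.
The best choice is 4 with utility 10.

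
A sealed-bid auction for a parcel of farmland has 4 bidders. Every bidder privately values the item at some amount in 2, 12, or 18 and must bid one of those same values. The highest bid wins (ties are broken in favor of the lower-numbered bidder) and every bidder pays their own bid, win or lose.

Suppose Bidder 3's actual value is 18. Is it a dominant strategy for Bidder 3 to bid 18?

No

Consider the case where Bidder 1 bids 2, Bidder 2 bids 2 and Bidder 4 bids 2.
Truthful bid 18: wins, pays 18, utility 18 - 18 = 0.
Bid 12 instead: wins, pays 12, utility 18 - 12 = 6.
Since 6 > 0, bidding 12 is strictly better here, so truthful bidding is not dominant.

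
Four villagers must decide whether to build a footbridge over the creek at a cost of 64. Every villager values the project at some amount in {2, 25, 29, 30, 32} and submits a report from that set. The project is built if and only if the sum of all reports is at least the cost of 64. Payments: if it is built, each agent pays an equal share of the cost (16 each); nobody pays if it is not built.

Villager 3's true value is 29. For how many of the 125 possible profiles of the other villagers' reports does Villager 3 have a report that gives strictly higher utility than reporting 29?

Others report (2, 2, 29): truth gives 0; report 32 gives 13 > 0. Violating.
Others report (2, 2, 30): truth gives 0; report 30 gives 13 > 0. Violating.
Others report (2, 29, 2): truth gives 0; report 32 gives 13 > 0. Violating.
Others report (2, 30, 2): truth gives 0; report 30 gives 13 > 0. Violating.
Others report (2, 2, 2): truth gives 0; no alternative beats it.
Others report (2, 2, 25): truth gives 0; no alternative beats it.
(Checking all 125 profiles: 6 have a profitable deviation, 119 do not.)

6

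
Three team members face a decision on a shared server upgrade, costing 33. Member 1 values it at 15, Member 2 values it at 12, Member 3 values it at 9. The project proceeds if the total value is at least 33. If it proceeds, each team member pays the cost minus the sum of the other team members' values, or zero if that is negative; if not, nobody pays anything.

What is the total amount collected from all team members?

27

Total value 36 ≥ cost 33, so it is built.
Member 1: others sum to 21; max(0, 33 - 21) = 12.
Member 2: others sum to 24; max(0, 33 - 24) = 9.
Member 3: others sum to 27; max(0, 33 - 27) = 6.
Total collected = 12 + 9 + 6 = 27.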